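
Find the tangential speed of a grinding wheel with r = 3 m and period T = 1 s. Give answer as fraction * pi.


Given: radius r = 3 m, period T = 1 s
Using v = 2*pi*r / T
v = 2*pi*3 / 1
v = 6*pi / 1
v = 6*pi m/s

6*pi m/s


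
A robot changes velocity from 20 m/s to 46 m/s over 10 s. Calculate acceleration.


Given: initial velocity v0 = 20 m/s, final velocity v = 46 m/s, time t = 10 s
Using a = (v - v0) / t
a = (46 - 20) / 10
a = 26 / 10
a = 13/5 m/s^2

13/5 m/s^2


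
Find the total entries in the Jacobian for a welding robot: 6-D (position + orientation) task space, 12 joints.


Given: task space dimension = 6, joints = 12
Jacobian is a 6 x 12 matrix
Total entries = rows * columns
Total = 6 * 12
Total = 72

72


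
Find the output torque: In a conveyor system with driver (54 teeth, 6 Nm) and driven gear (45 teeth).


Given: N1 = 54, N2 = 45, T1 = 6 Nm
Using T2/T1 = N2/N1
T2 = T1 * N2 / N1
T2 = 6 * 45 / 54
T2 = 270 / 54
T2 = 5 Nm

5 Nm


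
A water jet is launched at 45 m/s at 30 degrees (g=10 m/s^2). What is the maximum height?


Given: v0 = 45 m/s, theta = 30 deg, g = 10 m/s^2
sin^2(30) = 1/4
Using H = v0^2 * sin^2(theta) / (2*g)
H = 45^2 * 1/4 / (2*10)
H = 2025 * 1/4 / 20
H = 2025/4 / 20
H = 405/16 m

405/16 m


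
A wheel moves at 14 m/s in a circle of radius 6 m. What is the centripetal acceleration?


Given: v = 14 m/s, r = 6 m
Using a_c = v^2 / r
a_c = 14^2 / 6
a_c = 196 / 6
a_c = 98/3 m/s^2

98/3 m/s^2


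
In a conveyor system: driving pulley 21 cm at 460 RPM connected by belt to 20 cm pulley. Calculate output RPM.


Given: D1 = 21 cm, w1 = 460 RPM, D2 = 20 cm
Using D1*w1 = D2*w2
w2 = D1*w1 / D2
w2 = 21*460 / 20
w2 = 9660 / 20
w2 = 483 RPM

483 RPM


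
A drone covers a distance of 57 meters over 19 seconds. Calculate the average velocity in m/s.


Given: distance d = 57 m, time t = 19 s
Using v = d / t
v = 57 / 19
v = 3 m/s

3 m/s


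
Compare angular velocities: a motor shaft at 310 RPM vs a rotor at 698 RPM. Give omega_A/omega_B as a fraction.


Given: RPM_A = 310, RPM_B = 698
omega = 2*pi*RPM/60, so omega_A/omega_B = RPM_A / RPM_B
omega_A/omega_B = 310 / 698
omega_A/omega_B = 155/349

155/349


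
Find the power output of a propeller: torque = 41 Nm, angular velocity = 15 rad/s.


Given: tau = 41 Nm, omega = 15 rad/s
Using P = tau * omega
P = 41 * 15
P = 615 W

615 W


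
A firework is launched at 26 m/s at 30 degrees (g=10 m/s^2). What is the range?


Given: v0 = 26 m/s, theta = 30 deg, g = 10 m/s^2
sin(2*30) = sin(60) = sqrt(3)/2
Using R = v0^2 * sin(2*theta) / g
R = 26^2 * (sqrt(3)/2) / 10
R = 676 * sqrt(3) / 20
R = 169/5*sqrt(3) m

169/5*sqrt(3) m


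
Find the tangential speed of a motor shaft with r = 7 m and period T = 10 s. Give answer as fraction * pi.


Given: radius r = 7 m, period T = 10 s
Using v = 2*pi*r / T
v = 2*pi*7 / 10
v = 14*pi / 10
v = 7/5*pi m/s

7/5*pi m/s


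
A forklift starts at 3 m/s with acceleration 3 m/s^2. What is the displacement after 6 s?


Given: v0 = 3 m/s, a = 3 m/s^2, t = 6 s
Using s = v0*t + (1/2)*a*t^2
s = 3*6 + (1/2)*3*6^2
s = 18 + (1/2)*108
s = 18 + 54
s = 72

72 m


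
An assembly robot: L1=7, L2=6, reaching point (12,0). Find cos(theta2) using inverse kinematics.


Given: L1 = 7, L2 = 6, target (x, y) = (12, 0)
Using cos(theta2) = (x^2 + y^2 - L1^2 - L2^2) / (2*L1*L2)
x^2 + y^2 = 12^2 + 0 = 144
L1^2 + L2^2 = 49 + 36 = 85
Numerator = 144 - 85 = 59
Denominator = 2*7*6 = 84
cos(theta2) = 59/84 = 59/84

59/84


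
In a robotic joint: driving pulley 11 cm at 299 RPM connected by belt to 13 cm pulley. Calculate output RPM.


Given: D1 = 11 cm, w1 = 299 RPM, D2 = 13 cm
Using D1*w1 = D2*w2
w2 = D1*w1 / D2
w2 = 11*299 / 13
w2 = 3289 / 13
w2 = 253 RPM

253 RPM


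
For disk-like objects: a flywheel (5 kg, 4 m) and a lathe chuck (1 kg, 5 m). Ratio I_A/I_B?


Given: M1=5 kg, R1=4 m, M2=1 kg, R2=5 m
For a disk: I = (1/2)*M*R^2, so I_A/I_B = (M1*R1^2)/(M2*R2^2)
M1*R1^2 = 5*16 = 80
M2*R2^2 = 1*25 = 25
I_A/I_B = 80/25 = 16/5

16/5


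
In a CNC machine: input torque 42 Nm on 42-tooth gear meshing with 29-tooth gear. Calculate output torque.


Given: N1 = 42, N2 = 29, T1 = 42 Nm
Using T2/T1 = N2/N1
T2 = T1 * N2 / N1
T2 = 42 * 29 / 42
T2 = 1218 / 42
T2 = 29 Nm

29 Nm


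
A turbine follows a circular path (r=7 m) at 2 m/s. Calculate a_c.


Given: v = 2 m/s, r = 7 m
Using a_c = v^2 / r
a_c = 2^2 / 7
a_c = 4 / 7
a_c = 4/7 m/s^2

4/7 m/s^2


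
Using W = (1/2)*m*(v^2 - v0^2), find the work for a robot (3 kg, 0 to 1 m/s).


Given: m = 3 kg, v0 = 0 m/s, v = 1 m/s
Using W = (1/2)*m*(v^2 - v0^2)
v^2 = 1^2 = 1
v0^2 = 0^2 = 0
v^2 - v0^2 = 1 - 0 = 1
W = (1/2)*3*1 = 3/2 J

3/2 J


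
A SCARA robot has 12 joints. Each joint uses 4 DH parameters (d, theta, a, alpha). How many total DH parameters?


Given: 12 joints, 4 DH parameters per joint (d, theta, a, alpha)
Total DH parameters = number_of_joints * 4
Total = 12 * 4
Total = 48

48


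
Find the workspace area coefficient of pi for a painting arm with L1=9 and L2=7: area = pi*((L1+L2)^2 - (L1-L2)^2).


Given: L1 = 9, L2 = 7
(L1+L2)^2 = (16)^2 = 256
(L1-L2)^2 = (2)^2 = 4
Difference = 256 - 4 = 252
This equals 4*L1*L2 = 4*9*7 = 252
Workspace area = 252*pi

252


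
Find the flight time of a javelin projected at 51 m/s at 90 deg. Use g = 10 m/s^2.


Given: v0 = 51 m/s, theta = 90 deg, g = 10 m/s^2
sin(90) = 1
Using T = 2*v0*sin(theta) / g
T = 2*51*1 / 10
T = 102 / 10
T = 51/5 s

51/5 s


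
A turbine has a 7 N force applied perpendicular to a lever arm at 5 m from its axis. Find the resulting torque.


Given: F = 7 N, r = 5 m, angle = 90 deg (perpendicular)
Using tau = F * r * sin(90)
sin(90) = 1
tau = 7 * 5 * 1
tau = 35 Nm

35 Nm


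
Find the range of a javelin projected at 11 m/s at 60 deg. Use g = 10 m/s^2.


Given: v0 = 11 m/s, theta = 60 deg, g = 10 m/s^2
sin(2*60) = sin(120) = sqrt(3)/2
Using R = v0^2 * sin(2*theta) / g
R = 11^2 * (sqrt(3)/2) / 10
R = 121 * sqrt(3) / 20
R = 121/20*sqrt(3) m

121/20*sqrt(3) m


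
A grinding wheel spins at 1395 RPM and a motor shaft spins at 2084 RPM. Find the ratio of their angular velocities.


Given: RPM_A = 1395, RPM_B = 2084
omega = 2*pi*RPM/60, so omega_A/omega_B = RPM_A / RPM_B
omega_A/omega_B = 1395 / 2084
omega_A/omega_B = 1395/2084

1395/2084


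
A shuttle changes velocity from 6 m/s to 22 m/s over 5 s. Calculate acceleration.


Given: initial velocity v0 = 6 m/s, final velocity v = 22 m/s, time t = 5 s
Using a = (v - v0) / t
a = (22 - 6) / 5
a = 16 / 5
a = 16/5 m/s^2

16/5 m/s^2


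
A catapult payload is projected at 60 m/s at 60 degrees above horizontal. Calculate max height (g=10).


Given: v0 = 60 m/s, theta = 60 deg, g = 10 m/s^2
sin^2(60) = 3/4
Using H = v0^2 * sin^2(theta) / (2*g)
H = 60^2 * 3/4 / (2*10)
H = 3600 * 3/4 / 20
H = 2700 / 20
H = 135 m

135 m


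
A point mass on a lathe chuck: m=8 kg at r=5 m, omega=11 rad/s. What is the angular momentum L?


Given: m = 8 kg, r = 5 m, omega = 11 rad/s
For a point mass: I = m*r^2
I = 8*5^2 = 8*25 = 200
L = I*omega = 200*11
L = 2200 kg*m^2/s

2200 kg*m^2/s


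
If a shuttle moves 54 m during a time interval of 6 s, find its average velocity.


Given: distance d = 54 m, time t = 6 s
Using v = d / t
v = 54 / 6
v = 9 m/s

9 m/s


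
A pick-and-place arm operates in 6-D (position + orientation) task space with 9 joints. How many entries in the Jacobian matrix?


Given: task space dimension = 6, joints = 9
Jacobian is a 6 x 9 matrix
Total entries = rows * columns
Total = 6 * 9
Total = 54

54


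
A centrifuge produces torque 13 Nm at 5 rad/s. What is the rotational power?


Given: tau = 13 Nm, omega = 5 rad/s
Using P = tau * omega
P = 13 * 5
P = 65 W

65 W


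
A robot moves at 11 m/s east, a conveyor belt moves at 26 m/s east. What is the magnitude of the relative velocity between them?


Given: v_A = 11 m/s east, v_B = 26 m/s east
Both move in the same direction; relative speed = |v_A - v_B|
|11 - 26| = |-15|
= 15 m/s

15 m/s


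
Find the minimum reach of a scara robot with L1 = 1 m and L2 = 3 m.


Given: L1 = 1 m, L2 = 3 m
For a 2-link planar arm, min reach = |L1 - L2| (second link folded back)
Min reach = |1 - 3|
Min reach = 2 m

2 m


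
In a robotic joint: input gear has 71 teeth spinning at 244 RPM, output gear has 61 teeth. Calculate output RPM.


Given: N1 = 71 teeth, w1 = 244 RPM, N2 = 61 teeth
Using N1*w1 = N2*w2
w2 = N1*w1 / N2
w2 = 71*244 / 61
w2 = 17324 / 61
w2 = 284 RPM

284 RPM


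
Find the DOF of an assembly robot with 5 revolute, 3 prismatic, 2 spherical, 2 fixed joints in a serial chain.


Given: serial robot with 5 revolute, 3 prismatic, 2 spherical, 2 fixed joints
DOF contribution per joint type: revolute=1, prismatic=1, spherical=3, fixed=0
DOF = 5*1 + 3*1 + 2*3 + 2*0
DOF = 14

14


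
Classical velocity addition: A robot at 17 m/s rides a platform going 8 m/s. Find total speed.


Given: object velocity = 17 m/s, platform velocity = 8 m/s (same direction)
Using classical velocity addition: v_total = v_object + v_platform
v_total = 17 + 8
v_total = 25 m/s

25 m/s


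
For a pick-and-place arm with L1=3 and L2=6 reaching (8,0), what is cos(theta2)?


Given: L1 = 3, L2 = 6, target (x, y) = (8, 0)
Using cos(theta2) = (x^2 + y^2 - L1^2 - L2^2) / (2*L1*L2)
x^2 + y^2 = 8^2 + 0 = 64
L1^2 + L2^2 = 9 + 36 = 45
Numerator = 64 - 45 = 19
Denominator = 2*3*6 = 36
cos(theta2) = 19/36 = 19/36

19/36


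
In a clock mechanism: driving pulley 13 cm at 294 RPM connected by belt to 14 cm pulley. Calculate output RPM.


Given: D1 = 13 cm, w1 = 294 RPM, D2 = 14 cm
Using D1*w1 = D2*w2
w2 = D1*w1 / D2
w2 = 13*294 / 14
w2 = 3822 / 14
w2 = 273 RPM

273 RPM


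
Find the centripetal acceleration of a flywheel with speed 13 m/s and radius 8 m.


Given: v = 13 m/s, r = 8 m
Using a_c = v^2 / r
a_c = 13^2 / 8
a_c = 169 / 8
a_c = 169/8 m/s^2

169/8 m/s^2


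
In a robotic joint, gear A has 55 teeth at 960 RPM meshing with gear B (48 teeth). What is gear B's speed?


Given: N1 = 55 teeth, w1 = 960 RPM, N2 = 48 teeth
Using N1*w1 = N2*w2
w2 = N1*w1 / N2
w2 = 55*960 / 48
w2 = 52800 / 48
w2 = 1100 RPM

1100 RPM


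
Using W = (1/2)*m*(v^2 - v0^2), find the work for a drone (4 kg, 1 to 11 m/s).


Given: m = 4 kg, v0 = 1 m/s, v = 11 m/s
Using W = (1/2)*m*(v^2 - v0^2)
v^2 = 11^2 = 121
v0^2 = 1^2 = 1
v^2 - v0^2 = 121 - 1 = 120
W = (1/2)*4*120 = 240 J

240 J


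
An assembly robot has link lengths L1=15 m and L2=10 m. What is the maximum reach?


Given: L1 = 15 m, L2 = 10 m
For a 2-link planar arm, max reach = L1 + L2 (fully extended)
Max reach = 15 + 10
Max reach = 25 m

25 m


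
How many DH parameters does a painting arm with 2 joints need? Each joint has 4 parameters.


Given: 2 joints, 4 DH parameters per joint (d, theta, a, alpha)
Total DH parameters = number_of_joints * 4
Total = 2 * 4
Total = 8

8


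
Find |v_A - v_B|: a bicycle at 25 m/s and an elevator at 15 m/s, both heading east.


Given: v_A = 25 m/s east, v_B = 15 m/s east
Both move in the same direction; relative speed = |v_A - v_B|
|25 - 15| = |10|
= 10 m/s

10 m/s


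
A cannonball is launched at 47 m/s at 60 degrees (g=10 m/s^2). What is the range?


Given: v0 = 47 m/s, theta = 60 deg, g = 10 m/s^2
sin(2*60) = sin(120) = sqrt(3)/2
Using R = v0^2 * sin(2*theta) / g
R = 47^2 * (sqrt(3)/2) / 10
R = 2209 * sqrt(3) / 20
R = 2209/20*sqrt(3) m

2209/20*sqrt(3) m


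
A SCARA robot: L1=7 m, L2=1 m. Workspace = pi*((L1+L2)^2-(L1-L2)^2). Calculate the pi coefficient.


Given: L1 = 7, L2 = 1
(L1+L2)^2 = (8)^2 = 64
(L1-L2)^2 = (6)^2 = 36
Difference = 64 - 36 = 28
This equals 4*L1*L2 = 4*7*1 = 28
Workspace area = 28*pi

28


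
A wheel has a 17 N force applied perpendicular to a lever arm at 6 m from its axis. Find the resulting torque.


Given: F = 17 N, r = 6 m, angle = 90 deg (perpendicular)
Using tau = F * r * sin(90)
sin(90) = 1
tau = 17 * 6 * 1
tau = 102 Nm

102 Nm


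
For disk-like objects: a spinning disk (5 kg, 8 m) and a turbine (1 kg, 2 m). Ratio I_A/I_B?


Given: M1=5 kg, R1=8 m, M2=1 kg, R2=2 m
For a disk: I = (1/2)*M*R^2, so I_A/I_B = (M1*R1^2)/(M2*R2^2)
M1*R1^2 = 5*64 = 320
M2*R2^2 = 1*4 = 4
I_A/I_B = 320/4 = 80

80


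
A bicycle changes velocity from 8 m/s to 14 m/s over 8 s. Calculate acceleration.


Given: initial velocity v0 = 8 m/s, final velocity v = 14 m/s, time t = 8 s
Using a = (v - v0) / t
a = (14 - 8) / 8
a = 6 / 8
a = 3/4 m/s^2

3/4 m/s^2


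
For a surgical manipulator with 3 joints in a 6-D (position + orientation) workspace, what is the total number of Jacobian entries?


Given: task space dimension = 6, joints = 3
Jacobian is a 6 x 3 matrix
Total entries = rows * columns
Total = 6 * 3
Total = 18

18


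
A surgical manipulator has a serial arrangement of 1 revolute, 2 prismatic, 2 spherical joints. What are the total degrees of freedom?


Given: serial robot with 1 revolute, 2 prismatic, 2 spherical joints
DOF contribution per joint type: revolute=1, prismatic=1, spherical=3, fixed=0
DOF = 1*1 + 2*1 + 2*3
DOF = 9

9


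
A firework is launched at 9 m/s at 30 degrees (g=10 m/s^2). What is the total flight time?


Given: v0 = 9 m/s, theta = 30 deg, g = 10 m/s^2
sin(30) = 1/2
Using T = 2*v0*sin(theta) / g
T = 2*9*1/2 / 10
T = 9 / 10
T = 9/10 s

9/10 s


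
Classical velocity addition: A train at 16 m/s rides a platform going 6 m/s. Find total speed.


Given: object velocity = 16 m/s, platform velocity = 6 m/s (same direction)
Using classical velocity addition: v_total = v_object + v_platform
v_total = 16 + 6
v_total = 22 m/s

22 m/s


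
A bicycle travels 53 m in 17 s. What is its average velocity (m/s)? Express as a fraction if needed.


Given: distance d = 53 m, time t = 17 s
Using v = d / t
v = 53 / 17
v = 53/17 m/s

53/17 m/s


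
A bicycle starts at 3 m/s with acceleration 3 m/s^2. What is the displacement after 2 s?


Given: v0 = 3 m/s, a = 3 m/s^2, t = 2 s
Using s = v0*t + (1/2)*a*t^2
s = 3*2 + (1/2)*3*2^2
s = 6 + (1/2)*12
s = 6 + 6
s = 12

12 m


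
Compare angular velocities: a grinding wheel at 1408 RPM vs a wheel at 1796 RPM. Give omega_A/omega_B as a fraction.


Given: RPM_A = 1408, RPM_B = 1796
omega = 2*pi*RPM/60, so omega_A/omega_B = RPM_A / RPM_B
omega_A/omega_B = 1408 / 1796
omega_A/omega_B = 352/449

352/449


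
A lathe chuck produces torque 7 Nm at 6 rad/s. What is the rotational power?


Given: tau = 7 Nm, omega = 6 rad/s
Using P = tau * omega
P = 7 * 6
P = 42 W

42 W


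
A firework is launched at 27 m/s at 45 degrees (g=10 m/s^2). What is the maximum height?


Given: v0 = 27 m/s, theta = 45 deg, g = 10 m/s^2
sin^2(45) = 1/2
Using H = v0^2 * sin^2(theta) / (2*g)
H = 27^2 * 1/2 / (2*10)
H = 729 * 1/2 / 20
H = 729/2 / 20
H = 729/40 m

729/40 m


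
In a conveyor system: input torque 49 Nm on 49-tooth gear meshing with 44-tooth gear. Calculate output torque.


Given: N1 = 49, N2 = 44, T1 = 49 Nm
Using T2/T1 = N2/N1
T2 = T1 * N2 / N1
T2 = 49 * 44 / 49
T2 = 2156 / 49
T2 = 44 Nm

44 Nm


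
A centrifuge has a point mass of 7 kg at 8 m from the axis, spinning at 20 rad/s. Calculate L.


Given: m = 7 kg, r = 8 m, omega = 20 rad/s
For a point mass: I = m*r^2
I = 7*8^2 = 7*64 = 448
L = I*omega = 448*20
L = 8960 kg*m^2/s

8960 kg*m^2/s


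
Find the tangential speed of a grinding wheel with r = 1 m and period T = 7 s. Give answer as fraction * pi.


Given: radius r = 1 m, period T = 7 s
Using v = 2*pi*r / T
v = 2*pi*1 / 7
v = 2*pi / 7
v = 2/7*pi m/s

2/7*pi m/s


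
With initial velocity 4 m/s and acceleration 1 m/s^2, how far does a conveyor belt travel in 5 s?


Given: v0 = 4 m/s, a = 1 m/s^2, t = 5 s
Using s = v0*t + (1/2)*a*t^2
s = 4*5 + (1/2)*1*5^2
s = 20 + (1/2)*25
s = 20 + 25/2
s = 65/2

65/2 m


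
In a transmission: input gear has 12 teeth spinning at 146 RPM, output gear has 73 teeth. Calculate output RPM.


Given: N1 = 12 teeth, w1 = 146 RPM, N2 = 73 teeth
Using N1*w1 = N2*w2
w2 = N1*w1 / N2
w2 = 12*146 / 73
w2 = 1752 / 73
w2 = 24 RPM

24 RPM


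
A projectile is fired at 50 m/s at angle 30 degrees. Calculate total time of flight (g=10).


Given: v0 = 50 m/s, theta = 30 deg, g = 10 m/s^2
sin(30) = 1/2
Using T = 2*v0*sin(theta) / g
T = 2*50*1/2 / 10
T = 50 / 10
T = 5 s

5 s


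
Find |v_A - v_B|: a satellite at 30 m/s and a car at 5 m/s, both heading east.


Given: v_A = 30 m/s east, v_B = 5 m/s east
Both move in the same direction; relative speed = |v_A - v_B|
|30 - 5| = |25|
= 25 m/s

25 m/s


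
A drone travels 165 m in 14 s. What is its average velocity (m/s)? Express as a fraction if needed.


Given: distance d = 165 m, time t = 14 s
Using v = d / t
v = 165 / 14
v = 165/14 m/s

165/14 m/s


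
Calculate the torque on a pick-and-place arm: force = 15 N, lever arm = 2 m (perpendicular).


Given: F = 15 N, r = 2 m, angle = 90 deg (perpendicular)
Using tau = F * r * sin(90)
sin(90) = 1
tau = 15 * 2 * 1
tau = 30 Nm

30 Nm


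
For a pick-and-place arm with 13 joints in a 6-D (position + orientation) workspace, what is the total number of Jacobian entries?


Given: task space dimension = 6, joints = 13
Jacobian is a 6 x 13 matrix
Total entries = rows * columns
Total = 6 * 13
Total = 78

78


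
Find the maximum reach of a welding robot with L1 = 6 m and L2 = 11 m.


Given: L1 = 6 m, L2 = 11 m
For a 2-link planar arm, max reach = L1 + L2 (fully extended)
Max reach = 6 + 11
Max reach = 17 m

17 m


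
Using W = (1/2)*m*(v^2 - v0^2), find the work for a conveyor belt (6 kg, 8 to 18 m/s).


Given: m = 6 kg, v0 = 8 m/s, v = 18 m/s
Using W = (1/2)*m*(v^2 - v0^2)
v^2 = 18^2 = 324
v0^2 = 8^2 = 64
v^2 - v0^2 = 324 - 64 = 260
W = (1/2)*6*260 = 780 J

780 J


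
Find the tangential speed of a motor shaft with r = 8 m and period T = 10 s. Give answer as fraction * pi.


Given: radius r = 8 m, period T = 10 s
Using v = 2*pi*r / T
v = 2*pi*8 / 10
v = 16*pi / 10
v = 8/5*pi m/s

8/5*pi m/s


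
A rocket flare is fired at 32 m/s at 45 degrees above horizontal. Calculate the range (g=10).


Given: v0 = 32 m/s, theta = 45 deg, g = 10 m/s^2
sin(2*45) = sin(90) = 1
Using R = v0^2 * sin(2*theta) / g
R = 32^2 * 1 / 10
R = 1024 / 10
R = 512/5 m

512/5 m


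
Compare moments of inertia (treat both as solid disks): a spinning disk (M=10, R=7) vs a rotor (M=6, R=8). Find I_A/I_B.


Given: M1=10 kg, R1=7 m, M2=6 kg, R2=8 m
For a disk: I = (1/2)*M*R^2, so I_A/I_B = (M1*R1^2)/(M2*R2^2)
M1*R1^2 = 10*49 = 490
M2*R2^2 = 6*64 = 384
I_A/I_B = 490/384 = 245/192

245/192


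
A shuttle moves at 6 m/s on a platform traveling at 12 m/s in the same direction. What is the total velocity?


Given: object velocity = 6 m/s, platform velocity = 12 m/s (same direction)
Using classical velocity addition: v_total = v_object + v_platform
v_total = 6 + 12
v_total = 18 m/s

18 m/s


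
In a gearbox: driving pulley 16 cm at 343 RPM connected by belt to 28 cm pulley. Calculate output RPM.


Given: D1 = 16 cm, w1 = 343 RPM, D2 = 28 cm
Using D1*w1 = D2*w2
w2 = D1*w1 / D2
w2 = 16*343 / 28
w2 = 5488 / 28
w2 = 196 RPM

196 RPM


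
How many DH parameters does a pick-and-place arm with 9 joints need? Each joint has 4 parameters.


Given: 9 joints, 4 DH parameters per joint (d, theta, a, alpha)
Total DH parameters = number_of_joints * 4
Total = 9 * 4
Total = 36

36


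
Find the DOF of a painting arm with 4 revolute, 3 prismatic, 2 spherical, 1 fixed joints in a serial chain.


Given: serial robot with 4 revolute, 3 prismatic, 2 spherical, 1 fixed joints
DOF contribution per joint type: revolute=1, prismatic=1, spherical=3, fixed=0
DOF = 4*1 + 3*1 + 2*3 + 1*0
DOF = 13

13


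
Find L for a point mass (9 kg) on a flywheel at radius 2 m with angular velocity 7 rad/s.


Given: m = 9 kg, r = 2 m, omega = 7 rad/s
For a point mass: I = m*r^2
I = 9*2^2 = 9*4 = 36
L = I*omega = 36*7
L = 252 kg*m^2/s

252 kg*m^2/s


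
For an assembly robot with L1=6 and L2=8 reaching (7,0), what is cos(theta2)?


Given: L1 = 6, L2 = 8, target (x, y) = (7, 0)
Using cos(theta2) = (x^2 + y^2 - L1^2 - L2^2) / (2*L1*L2)
x^2 + y^2 = 7^2 + 0 = 49
L1^2 + L2^2 = 36 + 64 = 100
Numerator = 49 - 100 = -51
Denominator = 2*6*8 = 96
cos(theta2) = -51/96 = -17/32

-17/32


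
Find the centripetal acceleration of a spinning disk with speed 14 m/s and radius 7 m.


Given: v = 14 m/s, r = 7 m
Using a_c = v^2 / r
a_c = 14^2 / 7
a_c = 196 / 7
a_c = 28 m/s^2

28 m/s^2


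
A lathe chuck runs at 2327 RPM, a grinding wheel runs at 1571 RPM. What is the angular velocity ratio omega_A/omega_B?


Given: RPM_A = 2327, RPM_B = 1571
omega = 2*pi*RPM/60, so omega_A/omega_B = RPM_A / RPM_B
omega_A/omega_B = 2327 / 1571
omega_A/omega_B = 2327/1571

2327/1571


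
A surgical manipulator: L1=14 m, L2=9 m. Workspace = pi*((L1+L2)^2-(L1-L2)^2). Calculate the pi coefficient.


Given: L1 = 14, L2 = 9
(L1+L2)^2 = (23)^2 = 529
(L1-L2)^2 = (5)^2 = 25
Difference = 529 - 25 = 504
This equals 4*L1*L2 = 4*14*9 = 504
Workspace area = 504*pi

504


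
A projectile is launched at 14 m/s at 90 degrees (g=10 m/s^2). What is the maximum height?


Given: v0 = 14 m/s, theta = 90 deg, g = 10 m/s^2
sin^2(90) = 1
Using H = v0^2 * sin^2(theta) / (2*g)
H = 14^2 * 1 / (2*10)
H = 196 * 1 / 20
H = 196 / 20
H = 49/5 m

49/5 m


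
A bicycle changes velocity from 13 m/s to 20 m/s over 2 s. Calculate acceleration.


Given: initial velocity v0 = 13 m/s, final velocity v = 20 m/s, time t = 2 s
Using a = (v - v0) / t
a = (20 - 13) / 2
a = 7 / 2
a = 7/2 m/s^2

7/2 m/s^2


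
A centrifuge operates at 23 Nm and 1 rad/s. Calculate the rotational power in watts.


Given: tau = 23 Nm, omega = 1 rad/s
Using P = tau * omega
P = 23 * 1
P = 23 W

23 W


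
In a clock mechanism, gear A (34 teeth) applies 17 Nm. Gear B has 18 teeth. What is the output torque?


Given: N1 = 34, N2 = 18, T1 = 17 Nm
Using T2/T1 = N2/N1
T2 = T1 * N2 / N1
T2 = 17 * 18 / 34
T2 = 306 / 34
T2 = 9 Nm

9 Nm


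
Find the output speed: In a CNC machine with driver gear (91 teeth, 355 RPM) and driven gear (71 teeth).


Given: N1 = 91 teeth, w1 = 355 RPM, N2 = 71 teeth
Using N1*w1 = N2*w2
w2 = N1*w1 / N2
w2 = 91*355 / 71
w2 = 32305 / 71
w2 = 455 RPM

455 RPM


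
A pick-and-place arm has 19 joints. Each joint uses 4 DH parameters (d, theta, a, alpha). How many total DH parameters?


Given: 19 joints, 4 DH parameters per joint (d, theta, a, alpha)
Total DH parameters = number_of_joints * 4
Total = 19 * 4
Total = 76

76


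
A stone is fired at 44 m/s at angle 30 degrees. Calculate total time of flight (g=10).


Given: v0 = 44 m/s, theta = 30 deg, g = 10 m/s^2
sin(30) = 1/2
Using T = 2*v0*sin(theta) / g
T = 2*44*1/2 / 10
T = 44 / 10
T = 22/5 s

22/5 s


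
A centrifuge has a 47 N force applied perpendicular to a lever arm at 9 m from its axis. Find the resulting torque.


Given: F = 47 N, r = 9 m, angle = 90 deg (perpendicular)
Using tau = F * r * sin(90)
sin(90) = 1
tau = 47 * 9 * 1
tau = 423 Nm

423 Nm


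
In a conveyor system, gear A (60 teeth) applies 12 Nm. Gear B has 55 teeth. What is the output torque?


Given: N1 = 60, N2 = 55, T1 = 12 Nm
Using T2/T1 = N2/N1
T2 = T1 * N2 / N1
T2 = 12 * 55 / 60
T2 = 660 / 60
T2 = 11 Nm

11 Nm


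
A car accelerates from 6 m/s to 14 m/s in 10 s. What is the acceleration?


Given: initial velocity v0 = 6 m/s, final velocity v = 14 m/s, time t = 10 s
Using a = (v - v0) / t
a = (14 - 6) / 10
a = 8 / 10
a = 4/5 m/s^2

4/5 m/s^2


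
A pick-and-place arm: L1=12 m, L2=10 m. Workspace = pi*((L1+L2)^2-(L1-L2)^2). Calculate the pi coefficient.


Given: L1 = 12, L2 = 10
(L1+L2)^2 = (22)^2 = 484
(L1-L2)^2 = (2)^2 = 4
Difference = 484 - 4 = 480
This equals 4*L1*L2 = 4*12*10 = 480
Workspace area = 480*pi

480


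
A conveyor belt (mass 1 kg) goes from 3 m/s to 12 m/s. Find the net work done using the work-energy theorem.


Given: m = 1 kg, v0 = 3 m/s, v = 12 m/s
Using W = (1/2)*m*(v^2 - v0^2)
v^2 = 12^2 = 144
v0^2 = 3^2 = 9
v^2 - v0^2 = 144 - 9 = 135
W = (1/2)*1*135 = 135/2 J

135/2 J


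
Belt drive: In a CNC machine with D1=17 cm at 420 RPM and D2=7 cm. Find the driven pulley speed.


Given: D1 = 17 cm, w1 = 420 RPM, D2 = 7 cm
Using D1*w1 = D2*w2
w2 = D1*w1 / D2
w2 = 17*420 / 7
w2 = 7140 / 7
w2 = 1020 RPM

1020 RPM


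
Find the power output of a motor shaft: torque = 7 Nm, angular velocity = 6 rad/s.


Given: tau = 7 Nm, omega = 6 rad/s
Using P = tau * omega
P = 7 * 6
P = 42 W

42 W


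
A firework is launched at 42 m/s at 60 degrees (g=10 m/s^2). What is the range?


Given: v0 = 42 m/s, theta = 60 deg, g = 10 m/s^2
sin(2*60) = sin(120) = sqrt(3)/2
Using R = v0^2 * sin(2*theta) / g
R = 42^2 * (sqrt(3)/2) / 10
R = 1764 * sqrt(3) / 20
R = 441/5*sqrt(3) m

441/5*sqrt(3) m


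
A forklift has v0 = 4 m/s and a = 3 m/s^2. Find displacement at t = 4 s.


Given: v0 = 4 m/s, a = 3 m/s^2, t = 4 s
Using s = v0*t + (1/2)*a*t^2
s = 4*4 + (1/2)*3*4^2
s = 16 + (1/2)*48
s = 16 + 24
s = 40

40 m


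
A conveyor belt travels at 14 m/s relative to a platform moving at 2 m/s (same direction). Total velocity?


Given: object velocity = 14 m/s, platform velocity = 2 m/s (same direction)
Using classical velocity addition: v_total = v_object + v_platform
v_total = 14 + 2
v_total = 16 m/s

16 m/s


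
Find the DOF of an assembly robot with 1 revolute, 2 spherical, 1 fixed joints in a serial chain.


Given: serial robot with 1 revolute, 2 spherical, 1 fixed joints
DOF contribution per joint type: revolute=1, prismatic=1, spherical=3, fixed=0
DOF = 1*1 + 2*3 + 1*0
DOF = 7

7


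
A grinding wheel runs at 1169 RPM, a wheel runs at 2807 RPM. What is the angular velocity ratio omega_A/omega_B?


Given: RPM_A = 1169, RPM_B = 2807
omega = 2*pi*RPM/60, so omega_A/omega_B = RPM_A / RPM_B
omega_A/omega_B = 1169 / 2807
omega_A/omega_B = 167/401

167/401


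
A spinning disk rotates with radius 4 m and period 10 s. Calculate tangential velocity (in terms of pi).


Given: radius r = 4 m, period T = 10 s
Using v = 2*pi*r / T
v = 2*pi*4 / 10
v = 8*pi / 10
v = 4/5*pi m/s

4/5*pi m/s


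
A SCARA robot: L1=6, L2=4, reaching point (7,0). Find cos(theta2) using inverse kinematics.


Given: L1 = 6, L2 = 4, target (x, y) = (7, 0)
Using cos(theta2) = (x^2 + y^2 - L1^2 - L2^2) / (2*L1*L2)
x^2 + y^2 = 7^2 + 0 = 49
L1^2 + L2^2 = 36 + 16 = 52
Numerator = 49 - 52 = -3
Denominator = 2*6*4 = 48
cos(theta2) = -3/48 = -1/16

-1/16


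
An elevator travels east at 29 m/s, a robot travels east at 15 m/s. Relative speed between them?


Given: v_A = 29 m/s east, v_B = 15 m/s east
Both move in the same direction; relative speed = |v_A - v_B|
|29 - 15| = |14|
= 14 m/s

14 m/s


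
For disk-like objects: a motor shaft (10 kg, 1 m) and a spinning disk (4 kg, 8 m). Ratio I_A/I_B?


Given: M1=10 kg, R1=1 m, M2=4 kg, R2=8 m
For a disk: I = (1/2)*M*R^2, so I_A/I_B = (M1*R1^2)/(M2*R2^2)
M1*R1^2 = 10*1 = 10
M2*R2^2 = 4*64 = 256
I_A/I_B = 10/256 = 5/128

5/128


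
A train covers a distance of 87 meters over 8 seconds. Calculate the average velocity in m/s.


Given: distance d = 87 m, time t = 8 s
Using v = d / t
v = 87 / 8
v = 87/8 m/s

87/8 m/s


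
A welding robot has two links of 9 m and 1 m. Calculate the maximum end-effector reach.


Given: L1 = 9 m, L2 = 1 m
For a 2-link planar arm, max reach = L1 + L2 (fully extended)
Max reach = 9 + 1
Max reach = 10 m

10 m


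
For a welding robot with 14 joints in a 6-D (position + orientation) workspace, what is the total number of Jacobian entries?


Given: task space dimension = 6, joints = 14
Jacobian is a 6 x 14 matrix
Total entries = rows * columns
Total = 6 * 14
Total = 84

84


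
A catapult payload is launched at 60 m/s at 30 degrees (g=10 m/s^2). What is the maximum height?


Given: v0 = 60 m/s, theta = 30 deg, g = 10 m/s^2
sin^2(30) = 1/4
Using H = v0^2 * sin^2(theta) / (2*g)
H = 60^2 * 1/4 / (2*10)
H = 3600 * 1/4 / 20
H = 900 / 20
H = 45 m

45 m


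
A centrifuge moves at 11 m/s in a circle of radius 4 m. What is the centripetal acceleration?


Given: v = 11 m/s, r = 4 m
Using a_c = v^2 / r
a_c = 11^2 / 4
a_c = 121 / 4
a_c = 121/4 m/s^2

121/4 m/s^2


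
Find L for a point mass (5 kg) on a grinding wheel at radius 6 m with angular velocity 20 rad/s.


Given: m = 5 kg, r = 6 m, omega = 20 rad/s
For a point mass: I = m*r^2
I = 5*6^2 = 5*36 = 180
L = I*omega = 180*20
L = 3600 kg*m^2/s

3600 kg*m^2/s


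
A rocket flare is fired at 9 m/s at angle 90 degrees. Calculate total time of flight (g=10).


Given: v0 = 9 m/s, theta = 90 deg, g = 10 m/s^2
sin(90) = 1
Using T = 2*v0*sin(theta) / g
T = 2*9*1 / 10
T = 18 / 10
T = 9/5 s

9/5 s


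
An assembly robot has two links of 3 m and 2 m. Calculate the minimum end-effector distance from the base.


Given: L1 = 3 m, L2 = 2 m
For a 2-link planar arm, min reach = |L1 - L2| (second link folded back)
Min reach = |3 - 2|
Min reach = 1 m

1 m


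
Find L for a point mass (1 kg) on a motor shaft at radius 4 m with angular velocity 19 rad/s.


Given: m = 1 kg, r = 4 m, omega = 19 rad/s
For a point mass: I = m*r^2
I = 1*4^2 = 1*16 = 16
L = I*omega = 16*19
L = 304 kg*m^2/s

304 kg*m^2/s


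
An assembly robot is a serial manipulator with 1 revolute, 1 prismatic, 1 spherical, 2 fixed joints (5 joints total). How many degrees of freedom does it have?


Given: serial robot with 1 revolute, 1 prismatic, 1 spherical, 2 fixed joints
DOF contribution per joint type: revolute=1, prismatic=1, spherical=3, fixed=0
DOF = 1*1 + 1*1 + 1*3 + 2*0
DOF = 5

5


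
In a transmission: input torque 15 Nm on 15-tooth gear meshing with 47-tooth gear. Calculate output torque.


Given: N1 = 15, N2 = 47, T1 = 15 Nm
Using T2/T1 = N2/N1
T2 = T1 * N2 / N1
T2 = 15 * 47 / 15
T2 = 705 / 15
T2 = 47 Nm

47 Nm


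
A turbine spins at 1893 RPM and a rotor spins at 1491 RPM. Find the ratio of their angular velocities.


Given: RPM_A = 1893, RPM_B = 1491
omega = 2*pi*RPM/60, so omega_A/omega_B = RPM_A / RPM_B
omega_A/omega_B = 1893 / 1491
omega_A/omega_B = 631/497

631/497


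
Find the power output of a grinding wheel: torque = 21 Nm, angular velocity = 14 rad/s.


Given: tau = 21 Nm, omega = 14 rad/s
Using P = tau * omega
P = 21 * 14
P = 294 W

294 W


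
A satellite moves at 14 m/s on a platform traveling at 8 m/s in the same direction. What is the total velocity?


Given: object velocity = 14 m/s, platform velocity = 8 m/s (same direction)
Using classical velocity addition: v_total = v_object + v_platform
v_total = 14 + 8
v_total = 22 m/s

22 m/s


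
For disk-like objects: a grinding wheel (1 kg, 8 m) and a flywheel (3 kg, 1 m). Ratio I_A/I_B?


Given: M1=1 kg, R1=8 m, M2=3 kg, R2=1 m
For a disk: I = (1/2)*M*R^2, so I_A/I_B = (M1*R1^2)/(M2*R2^2)
M1*R1^2 = 1*64 = 64
M2*R2^2 = 3*1 = 3
I_A/I_B = 64/3 = 64/3

64/3


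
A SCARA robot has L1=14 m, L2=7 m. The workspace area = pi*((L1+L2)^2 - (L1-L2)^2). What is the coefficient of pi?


Given: L1 = 14, L2 = 7
(L1+L2)^2 = (21)^2 = 441
(L1-L2)^2 = (7)^2 = 49
Difference = 441 - 49 = 392
This equals 4*L1*L2 = 4*14*7 = 392
Workspace area = 392*pi

392


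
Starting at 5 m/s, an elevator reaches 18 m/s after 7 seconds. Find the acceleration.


Given: initial velocity v0 = 5 m/s, final velocity v = 18 m/s, time t = 7 s
Using a = (v - v0) / t
a = (18 - 5) / 7
a = 13 / 7
a = 13/7 m/s^2

13/7 m/s^2


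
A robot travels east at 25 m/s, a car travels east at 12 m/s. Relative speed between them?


Given: v_A = 25 m/s east, v_B = 12 m/s east
Both move in the same direction; relative speed = |v_A - v_B|
|25 - 12| = |13|
= 13 m/s

13 m/s


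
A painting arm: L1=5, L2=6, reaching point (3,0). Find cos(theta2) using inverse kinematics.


Given: L1 = 5, L2 = 6, target (x, y) = (3, 0)
Using cos(theta2) = (x^2 + y^2 - L1^2 - L2^2) / (2*L1*L2)
x^2 + y^2 = 3^2 + 0 = 9
L1^2 + L2^2 = 25 + 36 = 61
Numerator = 9 - 61 = -52
Denominator = 2*5*6 = 60
cos(theta2) = -52/60 = -13/15

-13/15


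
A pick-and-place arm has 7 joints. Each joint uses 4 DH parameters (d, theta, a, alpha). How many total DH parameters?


Given: 7 joints, 4 DH parameters per joint (d, theta, a, alpha)
Total DH parameters = number_of_joints * 4
Total = 7 * 4
Total = 28

28


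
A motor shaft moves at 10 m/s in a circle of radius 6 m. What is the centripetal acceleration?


Given: v = 10 m/s, r = 6 m
Using a_c = v^2 / r
a_c = 10^2 / 6
a_c = 100 / 6
a_c = 50/3 m/s^2

50/3 m/s^2


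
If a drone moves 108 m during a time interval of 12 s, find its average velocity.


Given: distance d = 108 m, time t = 12 s
Using v = d / t
v = 108 / 12
v = 9 m/s

9 m/s


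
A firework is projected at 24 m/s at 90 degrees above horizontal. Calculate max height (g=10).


Given: v0 = 24 m/s, theta = 90 deg, g = 10 m/s^2
sin^2(90) = 1
Using H = v0^2 * sin^2(theta) / (2*g)
H = 24^2 * 1 / (2*10)
H = 576 * 1 / 20
H = 576 / 20
H = 144/5 m

144/5 m


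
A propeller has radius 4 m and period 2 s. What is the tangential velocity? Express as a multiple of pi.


Given: radius r = 4 m, period T = 2 s
Using v = 2*pi*r / T
v = 2*pi*4 / 2
v = 8*pi / 2
v = 4*pi m/s

4*pi m/s


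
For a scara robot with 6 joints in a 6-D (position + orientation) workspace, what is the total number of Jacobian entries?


Given: task space dimension = 6, joints = 6
Jacobian is a 6 x 6 matrix
Total entries = rows * columns
Total = 6 * 6
Total = 36

36


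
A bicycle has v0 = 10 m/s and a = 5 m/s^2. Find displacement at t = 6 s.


Given: v0 = 10 m/s, a = 5 m/s^2, t = 6 s
Using s = v0*t + (1/2)*a*t^2
s = 10*6 + (1/2)*5*6^2
s = 60 + (1/2)*180
s = 60 + 90
s = 150

150 m


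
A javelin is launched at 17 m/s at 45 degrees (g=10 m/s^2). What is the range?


Given: v0 = 17 m/s, theta = 45 deg, g = 10 m/s^2
sin(2*45) = sin(90) = 1
Using R = v0^2 * sin(2*theta) / g
R = 17^2 * 1 / 10
R = 289 / 10
R = 289/10 m

289/10 m


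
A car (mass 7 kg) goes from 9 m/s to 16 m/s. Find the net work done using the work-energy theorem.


Given: m = 7 kg, v0 = 9 m/s, v = 16 m/s
Using W = (1/2)*m*(v^2 - v0^2)
v^2 = 16^2 = 256
v0^2 = 9^2 = 81
v^2 - v0^2 = 256 - 81 = 175
W = (1/2)*7*175 = 1225/2 J

1225/2 J


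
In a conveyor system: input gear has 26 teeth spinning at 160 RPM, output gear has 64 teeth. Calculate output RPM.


Given: N1 = 26 teeth, w1 = 160 RPM, N2 = 64 teeth
Using N1*w1 = N2*w2
w2 = N1*w1 / N2
w2 = 26*160 / 64
w2 = 4160 / 64
w2 = 65 RPM

65 RPM


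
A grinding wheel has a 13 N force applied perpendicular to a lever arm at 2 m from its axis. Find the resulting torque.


Given: F = 13 N, r = 2 m, angle = 90 deg (perpendicular)
Using tau = F * r * sin(90)
sin(90) = 1
tau = 13 * 2 * 1
tau = 26 Nm

26 Nm


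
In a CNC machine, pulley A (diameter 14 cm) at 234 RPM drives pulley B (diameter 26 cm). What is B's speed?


Given: D1 = 14 cm, w1 = 234 RPM, D2 = 26 cm
Using D1*w1 = D2*w2
w2 = D1*w1 / D2
w2 = 14*234 / 26
w2 = 3276 / 26
w2 = 126 RPM

126 RPM


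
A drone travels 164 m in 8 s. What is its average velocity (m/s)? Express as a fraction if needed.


Given: distance d = 164 m, time t = 8 s
Using v = d / t
v = 164 / 8
v = 41/2 m/s

41/2 m/s


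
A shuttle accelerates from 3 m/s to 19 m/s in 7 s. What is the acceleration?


Given: initial velocity v0 = 3 m/s, final velocity v = 19 m/s, time t = 7 s
Using a = (v - v0) / t
a = (19 - 3) / 7
a = 16 / 7
a = 16/7 m/s^2

16/7 m/s^2


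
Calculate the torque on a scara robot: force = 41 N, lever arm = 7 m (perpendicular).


Given: F = 41 N, r = 7 m, angle = 90 deg (perpendicular)
Using tau = F * r * sin(90)
sin(90) = 1
tau = 41 * 7 * 1
tau = 287 Nm

287 Nm


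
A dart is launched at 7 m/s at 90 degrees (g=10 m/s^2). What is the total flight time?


Given: v0 = 7 m/s, theta = 90 deg, g = 10 m/s^2
sin(90) = 1
Using T = 2*v0*sin(theta) / g
T = 2*7*1 / 10
T = 14 / 10
T = 7/5 s

7/5 s


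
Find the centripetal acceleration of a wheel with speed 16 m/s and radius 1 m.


Given: v = 16 m/s, r = 1 m
Using a_c = v^2 / r
a_c = 16^2 / 1
a_c = 256 / 1
a_c = 256 m/s^2

256 m/s^2


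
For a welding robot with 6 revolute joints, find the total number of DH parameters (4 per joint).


Given: 6 joints, 4 DH parameters per joint (d, theta, a, alpha)
Total DH parameters = number_of_joints * 4
Total = 6 * 4
Total = 24

24


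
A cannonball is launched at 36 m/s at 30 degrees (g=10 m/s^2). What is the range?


Given: v0 = 36 m/s, theta = 30 deg, g = 10 m/s^2
sin(2*30) = sin(60) = sqrt(3)/2
Using R = v0^2 * sin(2*theta) / g
R = 36^2 * (sqrt(3)/2) / 10
R = 1296 * sqrt(3) / 20
R = 324/5*sqrt(3) m

324/5*sqrt(3) m


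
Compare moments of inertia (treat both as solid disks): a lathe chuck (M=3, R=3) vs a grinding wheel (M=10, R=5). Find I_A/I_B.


Given: M1=3 kg, R1=3 m, M2=10 kg, R2=5 m
For a disk: I = (1/2)*M*R^2, so I_A/I_B = (M1*R1^2)/(M2*R2^2)
M1*R1^2 = 3*9 = 27
M2*R2^2 = 10*25 = 250
I_A/I_B = 27/250 = 27/250

27/250


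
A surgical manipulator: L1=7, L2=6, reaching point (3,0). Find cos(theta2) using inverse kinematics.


Given: L1 = 7, L2 = 6, target (x, y) = (3, 0)
Using cos(theta2) = (x^2 + y^2 - L1^2 - L2^2) / (2*L1*L2)
x^2 + y^2 = 3^2 + 0 = 9
L1^2 + L2^2 = 49 + 36 = 85
Numerator = 9 - 85 = -76
Denominator = 2*7*6 = 84
cos(theta2) = -76/84 = -19/21

-19/21


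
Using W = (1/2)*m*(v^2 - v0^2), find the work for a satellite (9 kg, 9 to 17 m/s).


Given: m = 9 kg, v0 = 9 m/s, v = 17 m/s
Using W = (1/2)*m*(v^2 - v0^2)
v^2 = 17^2 = 289
v0^2 = 9^2 = 81
v^2 - v0^2 = 289 - 81 = 208
W = (1/2)*9*208 = 936 J

936 J


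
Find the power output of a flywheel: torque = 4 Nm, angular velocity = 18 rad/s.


Given: tau = 4 Nm, omega = 18 rad/s
Using P = tau * omega
P = 4 * 18
P = 72 W

72 W


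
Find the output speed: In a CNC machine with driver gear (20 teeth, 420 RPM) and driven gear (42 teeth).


Given: N1 = 20 teeth, w1 = 420 RPM, N2 = 42 teeth
Using N1*w1 = N2*w2
w2 = N1*w1 / N2
w2 = 20*420 / 42
w2 = 8400 / 42
w2 = 200 RPM

200 RPM


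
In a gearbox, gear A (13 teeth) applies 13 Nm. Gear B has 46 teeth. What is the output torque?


Given: N1 = 13, N2 = 46, T1 = 13 Nm
Using T2/T1 = N2/N1
T2 = T1 * N2 / N1
T2 = 13 * 46 / 13
T2 = 598 / 13
T2 = 46 Nm

46 Nm


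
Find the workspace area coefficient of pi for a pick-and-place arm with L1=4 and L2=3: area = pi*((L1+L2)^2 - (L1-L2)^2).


Given: L1 = 4, L2 = 3
(L1+L2)^2 = (7)^2 = 49
(L1-L2)^2 = (1)^2 = 1
Difference = 49 - 1 = 48
This equals 4*L1*L2 = 4*4*3 = 48
Workspace area = 48*pi

48


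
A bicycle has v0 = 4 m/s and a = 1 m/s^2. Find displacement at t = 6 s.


Given: v0 = 4 m/s, a = 1 m/s^2, t = 6 s
Using s = v0*t + (1/2)*a*t^2
s = 4*6 + (1/2)*1*6^2
s = 24 + (1/2)*36
s = 24 + 18
s = 42

42 m


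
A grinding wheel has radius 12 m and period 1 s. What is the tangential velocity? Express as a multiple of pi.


Given: radius r = 12 m, period T = 1 s
Using v = 2*pi*r / T
v = 2*pi*12 / 1
v = 24*pi / 1
v = 24*pi m/s

24*pi m/s


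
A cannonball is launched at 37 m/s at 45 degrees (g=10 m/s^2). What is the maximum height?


Given: v0 = 37 m/s, theta = 45 deg, g = 10 m/s^2
sin^2(45) = 1/2
Using H = v0^2 * sin^2(theta) / (2*g)
H = 37^2 * 1/2 / (2*10)
H = 1369 * 1/2 / 20
H = 1369/2 / 20
H = 1369/40 m

1369/40 m


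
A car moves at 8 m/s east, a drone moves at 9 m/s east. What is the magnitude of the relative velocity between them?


Given: v_A = 8 m/s east, v_B = 9 m/s east
Both move in the same direction; relative speed = |v_A - v_B|
|8 - 9| = |-1|
= 1 m/s

1 m/s


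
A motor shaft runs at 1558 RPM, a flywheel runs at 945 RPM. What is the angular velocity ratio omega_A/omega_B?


Given: RPM_A = 1558, RPM_B = 945
omega = 2*pi*RPM/60, so omega_A/omega_B = RPM_A / RPM_B
omega_A/omega_B = 1558 / 945
omega_A/omega_B = 1558/945

1558/945


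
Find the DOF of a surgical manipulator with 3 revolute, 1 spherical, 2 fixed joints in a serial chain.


Given: serial robot with 3 revolute, 1 spherical, 2 fixed joints
DOF contribution per joint type: revolute=1, prismatic=1, spherical=3, fixed=0
DOF = 3*1 + 1*3 + 2*0
DOF = 6

6
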